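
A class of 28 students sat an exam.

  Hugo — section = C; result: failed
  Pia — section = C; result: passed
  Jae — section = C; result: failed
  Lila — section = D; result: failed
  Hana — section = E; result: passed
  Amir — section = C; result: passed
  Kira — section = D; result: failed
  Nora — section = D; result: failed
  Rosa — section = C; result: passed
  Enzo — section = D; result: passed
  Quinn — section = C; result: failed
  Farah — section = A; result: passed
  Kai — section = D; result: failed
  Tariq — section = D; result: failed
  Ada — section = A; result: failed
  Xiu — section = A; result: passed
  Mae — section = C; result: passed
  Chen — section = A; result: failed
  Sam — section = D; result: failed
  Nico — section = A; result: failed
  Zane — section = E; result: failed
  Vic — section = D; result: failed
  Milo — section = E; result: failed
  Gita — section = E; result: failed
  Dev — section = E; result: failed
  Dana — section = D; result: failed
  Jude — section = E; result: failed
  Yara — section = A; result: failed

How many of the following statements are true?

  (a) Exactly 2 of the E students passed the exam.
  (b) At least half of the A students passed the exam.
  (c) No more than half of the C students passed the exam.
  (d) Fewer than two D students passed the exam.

1

(a) E: |A| = 6, |A ∩ B| = 1; needs |A ∩ B| = 2 — false.
(b) A: |A| = 6, |A ∩ B| = 2; needs |A ∩ B| ≥ |A ∖ B| — false.
(c) C: |A| = 7, |A ∩ B| = 4; needs |A ∩ B| ≤ |A ∖ B| — false.
(d) D: |A| = 9, |A ∩ B| = 1; needs |A ∩ B| < 2 — true.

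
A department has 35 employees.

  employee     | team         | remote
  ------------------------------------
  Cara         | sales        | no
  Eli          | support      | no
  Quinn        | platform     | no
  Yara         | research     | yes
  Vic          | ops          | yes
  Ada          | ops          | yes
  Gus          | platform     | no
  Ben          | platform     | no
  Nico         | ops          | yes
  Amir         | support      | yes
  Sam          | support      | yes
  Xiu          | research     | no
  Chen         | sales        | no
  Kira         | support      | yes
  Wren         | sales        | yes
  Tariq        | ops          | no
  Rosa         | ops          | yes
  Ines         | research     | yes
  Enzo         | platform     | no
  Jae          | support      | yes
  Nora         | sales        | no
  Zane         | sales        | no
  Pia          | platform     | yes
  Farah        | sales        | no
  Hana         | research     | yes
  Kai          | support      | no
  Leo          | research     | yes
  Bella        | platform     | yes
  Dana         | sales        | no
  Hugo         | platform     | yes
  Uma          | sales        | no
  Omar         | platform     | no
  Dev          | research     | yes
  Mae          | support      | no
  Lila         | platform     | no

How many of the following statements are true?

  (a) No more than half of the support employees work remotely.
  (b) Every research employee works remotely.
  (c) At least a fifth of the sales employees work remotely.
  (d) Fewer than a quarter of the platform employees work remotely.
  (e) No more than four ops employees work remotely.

(a) support: |A| = 7, |A ∩ B| = 4; needs |A ∩ B| ≤ |A ∖ B| — false.
(b) research: |A| = 6, |A ∩ B| = 5; needs A ⊆ B, i.e. every element of A is in B (|A ∖ B| = 0) — false.
(c) sales: |A| = 8, |A ∩ B| = 1; needs |A ∩ B| / |A| ≥ 1/5 — false.
(d) platform: |A| = 9, |A ∩ B| = 3; needs |A ∩ B| / |A| < 1/4 — false.
(e) ops: |A| = 5, |A ∩ B| = 4; needs |A ∩ B| ≤ 4 — true.

1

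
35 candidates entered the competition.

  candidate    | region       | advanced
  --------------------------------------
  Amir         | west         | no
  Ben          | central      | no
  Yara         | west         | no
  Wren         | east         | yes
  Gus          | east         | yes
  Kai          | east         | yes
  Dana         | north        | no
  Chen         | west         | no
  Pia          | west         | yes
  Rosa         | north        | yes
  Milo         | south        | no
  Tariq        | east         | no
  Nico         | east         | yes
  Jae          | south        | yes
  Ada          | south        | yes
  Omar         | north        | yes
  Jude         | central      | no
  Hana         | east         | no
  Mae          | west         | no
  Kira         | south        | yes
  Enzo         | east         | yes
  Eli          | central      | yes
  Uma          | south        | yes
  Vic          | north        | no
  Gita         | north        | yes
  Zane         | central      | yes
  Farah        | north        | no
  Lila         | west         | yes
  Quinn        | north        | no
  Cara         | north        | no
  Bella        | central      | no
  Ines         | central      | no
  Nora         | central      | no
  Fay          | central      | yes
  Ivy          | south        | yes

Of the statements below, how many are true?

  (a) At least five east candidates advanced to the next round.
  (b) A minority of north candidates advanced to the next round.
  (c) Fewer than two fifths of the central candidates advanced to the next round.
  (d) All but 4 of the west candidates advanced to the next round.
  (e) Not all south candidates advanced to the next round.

(a) east: |A| = 7, |A ∩ B| = 5; needs |A ∩ B| ≥ 5 — true.
(b) north: |A| = 8, |A ∩ B| = 3; needs |A ∩ B| < |A ∖ B| — true.
(c) central: |A| = 8, |A ∩ B| = 3; needs |A ∩ B| / |A| < 2/5 — true.
(d) west: |A| = 6, |A ∩ B| = 2; needs |A ∖ B| = 4 — true.
(e) south: |A| = 6, |A ∩ B| = 5; needs A ⊄ B (|A ∖ B| ≥ 1) — true.

5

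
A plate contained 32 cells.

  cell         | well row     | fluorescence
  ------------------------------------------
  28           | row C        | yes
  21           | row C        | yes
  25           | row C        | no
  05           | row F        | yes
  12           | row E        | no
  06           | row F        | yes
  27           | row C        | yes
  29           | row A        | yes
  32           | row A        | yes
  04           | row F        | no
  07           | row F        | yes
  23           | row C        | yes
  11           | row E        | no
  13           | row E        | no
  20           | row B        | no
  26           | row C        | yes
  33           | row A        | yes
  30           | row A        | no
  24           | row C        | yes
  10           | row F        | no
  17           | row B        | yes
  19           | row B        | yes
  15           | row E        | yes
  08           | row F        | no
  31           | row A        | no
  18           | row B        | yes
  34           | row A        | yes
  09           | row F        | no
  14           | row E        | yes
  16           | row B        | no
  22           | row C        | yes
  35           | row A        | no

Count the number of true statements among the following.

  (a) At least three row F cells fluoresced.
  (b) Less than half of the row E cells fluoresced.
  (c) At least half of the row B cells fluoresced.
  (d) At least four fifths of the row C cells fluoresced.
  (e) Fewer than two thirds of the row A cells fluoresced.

(a) row F: |A| = 7, |A ∩ B| = 3; needs |A ∩ B| ≥ 3 — true.
(b) row E: |A| = 5, |A ∩ B| = 2; needs |A ∩ B| < |A ∖ B| — true.
(c) row B: |A| = 5, |A ∩ B| = 3; needs |A ∩ B| ≥ |A ∖ B| — true.
(d) row C: |A| = 8, |A ∩ B| = 7; needs |A ∩ B| / |A| ≥ 4/5 — true.
(e) row A: |A| = 7, |A ∩ B| = 4; needs |A ∩ B| / |A| < 2/3 — true.

5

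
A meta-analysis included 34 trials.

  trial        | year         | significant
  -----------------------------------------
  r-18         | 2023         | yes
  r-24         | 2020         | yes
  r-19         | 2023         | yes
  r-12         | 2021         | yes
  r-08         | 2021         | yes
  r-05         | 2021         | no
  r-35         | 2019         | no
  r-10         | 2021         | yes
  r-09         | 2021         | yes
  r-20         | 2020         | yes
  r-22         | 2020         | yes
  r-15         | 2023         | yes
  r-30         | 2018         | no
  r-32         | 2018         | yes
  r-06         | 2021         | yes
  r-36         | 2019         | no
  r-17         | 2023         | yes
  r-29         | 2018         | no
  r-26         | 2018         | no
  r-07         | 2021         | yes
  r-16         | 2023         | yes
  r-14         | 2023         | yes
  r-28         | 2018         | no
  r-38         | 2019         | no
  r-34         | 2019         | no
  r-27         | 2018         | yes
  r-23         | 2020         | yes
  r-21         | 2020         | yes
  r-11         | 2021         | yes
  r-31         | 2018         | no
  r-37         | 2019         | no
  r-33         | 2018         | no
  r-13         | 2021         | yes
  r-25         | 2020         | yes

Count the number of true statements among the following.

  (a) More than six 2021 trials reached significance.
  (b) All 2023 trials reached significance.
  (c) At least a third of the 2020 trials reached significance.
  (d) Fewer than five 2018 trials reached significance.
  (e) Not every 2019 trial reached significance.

5

(a) 2021: |A| = 9, |A ∩ B| = 8; needs |A ∩ B| > 6 — true.
(b) 2023: |A| = 6, |A ∩ B| = 6; needs A ⊆ B, i.e. every element of A is in B (|A ∖ B| = 0) — true.
(c) 2020: |A| = 6, |A ∩ B| = 6; needs |A ∩ B| / |A| ≥ 1/3 — true.
(d) 2018: |A| = 8, |A ∩ B| = 2; needs |A ∩ B| < 5 — true.
(e) 2019: |A| = 5, |A ∩ B| = 0; needs A ⊄ B (|A ∖ B| ≥ 1) — true.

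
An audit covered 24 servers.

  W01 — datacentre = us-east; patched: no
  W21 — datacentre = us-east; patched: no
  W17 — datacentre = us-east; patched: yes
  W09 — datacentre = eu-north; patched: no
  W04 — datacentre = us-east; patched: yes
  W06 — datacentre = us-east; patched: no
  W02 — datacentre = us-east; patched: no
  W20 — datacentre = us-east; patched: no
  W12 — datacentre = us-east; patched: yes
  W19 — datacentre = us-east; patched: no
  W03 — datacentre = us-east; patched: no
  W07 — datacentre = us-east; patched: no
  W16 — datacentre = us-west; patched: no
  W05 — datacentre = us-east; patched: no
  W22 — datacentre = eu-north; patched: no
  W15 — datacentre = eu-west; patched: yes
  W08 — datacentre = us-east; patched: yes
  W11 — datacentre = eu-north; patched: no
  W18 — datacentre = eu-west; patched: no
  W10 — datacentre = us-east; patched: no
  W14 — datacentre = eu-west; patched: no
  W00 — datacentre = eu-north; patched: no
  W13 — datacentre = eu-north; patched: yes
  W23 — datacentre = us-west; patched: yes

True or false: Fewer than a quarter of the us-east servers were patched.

Truth condition: |A ∩ B| / |A| < 1/4.
A (the restrictor) = {W01, W21, W17, W04, W06, W02, W20, W12, W19, W03, W07, W05, W08, W10}, |A| = 14.
A ∩ B = {W17, W04, W12, W08}, so |A ∩ B| = 4.
A ∖ B = {W01, W21, W06, W02, W20, W19, W03, W07, W05, W10}, so |A ∖ B| = 10.
|A ∩ B|/|A| = 4/14, so the statement is false.

False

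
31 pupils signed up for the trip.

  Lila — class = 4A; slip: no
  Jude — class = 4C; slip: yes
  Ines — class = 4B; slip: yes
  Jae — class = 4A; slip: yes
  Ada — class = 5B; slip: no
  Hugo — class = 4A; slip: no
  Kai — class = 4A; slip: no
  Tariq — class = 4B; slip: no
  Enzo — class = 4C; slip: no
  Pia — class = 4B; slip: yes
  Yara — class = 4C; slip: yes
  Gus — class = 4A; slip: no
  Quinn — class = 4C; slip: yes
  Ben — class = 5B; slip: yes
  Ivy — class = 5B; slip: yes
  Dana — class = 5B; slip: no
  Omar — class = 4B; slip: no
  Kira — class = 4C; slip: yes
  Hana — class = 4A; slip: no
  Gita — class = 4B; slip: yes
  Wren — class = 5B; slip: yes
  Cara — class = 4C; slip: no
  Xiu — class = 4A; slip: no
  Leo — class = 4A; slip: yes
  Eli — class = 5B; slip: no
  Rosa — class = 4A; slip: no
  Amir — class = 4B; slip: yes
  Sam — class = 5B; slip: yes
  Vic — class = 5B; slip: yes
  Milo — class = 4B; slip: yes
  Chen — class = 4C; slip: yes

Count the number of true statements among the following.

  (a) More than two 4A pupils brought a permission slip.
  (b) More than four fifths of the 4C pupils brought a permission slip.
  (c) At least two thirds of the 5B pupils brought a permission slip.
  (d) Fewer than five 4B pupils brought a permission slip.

0

(a) 4A: |A| = 9, |A ∩ B| = 2; needs |A ∩ B| > 2 — false.
(b) 4C: |A| = 7, |A ∩ B| = 5; needs |A ∩ B| / |A| > 4/5 — false.
(c) 5B: |A| = 8, |A ∩ B| = 5; needs |A ∩ B| / |A| ≥ 2/3 — false.
(d) 4B: |A| = 7, |A ∩ B| = 5; needs |A ∩ B| < 5 — false.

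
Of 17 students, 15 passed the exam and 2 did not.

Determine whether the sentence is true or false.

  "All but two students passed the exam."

True

The determiner here denotes the relation: |A ∖ B| = 2.
|A| = 17, |A ∩ B| = 15, |A ∖ B| = 2.
|A ∖ B| = 2, so the statement is true.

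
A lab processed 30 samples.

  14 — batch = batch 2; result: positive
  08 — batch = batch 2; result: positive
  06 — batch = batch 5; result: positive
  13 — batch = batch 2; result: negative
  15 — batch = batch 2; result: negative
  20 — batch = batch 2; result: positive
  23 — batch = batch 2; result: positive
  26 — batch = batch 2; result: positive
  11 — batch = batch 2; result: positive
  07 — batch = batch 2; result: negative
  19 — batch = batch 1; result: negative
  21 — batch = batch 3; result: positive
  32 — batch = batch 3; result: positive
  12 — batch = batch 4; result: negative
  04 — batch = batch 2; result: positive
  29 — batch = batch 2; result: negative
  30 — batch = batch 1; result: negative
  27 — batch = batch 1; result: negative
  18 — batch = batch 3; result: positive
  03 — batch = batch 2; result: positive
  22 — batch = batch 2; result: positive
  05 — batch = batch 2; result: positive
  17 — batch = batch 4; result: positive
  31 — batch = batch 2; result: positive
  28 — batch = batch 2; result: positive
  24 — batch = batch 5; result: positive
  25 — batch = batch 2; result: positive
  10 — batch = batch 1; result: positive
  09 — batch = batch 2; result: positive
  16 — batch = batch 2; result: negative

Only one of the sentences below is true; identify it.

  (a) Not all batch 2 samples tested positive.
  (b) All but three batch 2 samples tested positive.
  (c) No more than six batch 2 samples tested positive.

(a)

|A| = 19, |A ∩ B| = 14, |A ∖ B| = 5.
(a) requires A ⊄ B (|A ∖ B| ≥ 1): true.
(b) requires |A ∖ B| = 3: false.
(c) requires |A ∩ B| ≤ 6: false.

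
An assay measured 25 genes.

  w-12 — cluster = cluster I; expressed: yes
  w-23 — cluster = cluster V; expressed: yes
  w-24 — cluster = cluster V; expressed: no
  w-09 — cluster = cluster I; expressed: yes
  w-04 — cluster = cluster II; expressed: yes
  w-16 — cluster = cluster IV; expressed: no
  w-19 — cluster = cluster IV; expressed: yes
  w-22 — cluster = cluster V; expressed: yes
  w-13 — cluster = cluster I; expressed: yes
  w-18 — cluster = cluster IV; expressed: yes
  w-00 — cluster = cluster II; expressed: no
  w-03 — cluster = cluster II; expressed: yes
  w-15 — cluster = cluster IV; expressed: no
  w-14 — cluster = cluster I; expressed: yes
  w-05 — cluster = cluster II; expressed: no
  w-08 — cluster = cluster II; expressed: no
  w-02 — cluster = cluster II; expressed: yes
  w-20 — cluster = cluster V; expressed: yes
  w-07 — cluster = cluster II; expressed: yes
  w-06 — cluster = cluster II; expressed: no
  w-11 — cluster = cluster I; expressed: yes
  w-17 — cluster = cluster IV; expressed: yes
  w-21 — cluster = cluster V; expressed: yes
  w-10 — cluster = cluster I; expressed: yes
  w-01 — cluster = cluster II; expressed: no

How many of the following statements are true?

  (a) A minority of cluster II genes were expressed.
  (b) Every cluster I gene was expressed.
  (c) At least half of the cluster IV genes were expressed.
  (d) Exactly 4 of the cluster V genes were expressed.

(a) cluster II: |A| = 9, |A ∩ B| = 4; needs |A ∩ B| < |A ∖ B| — true.
(b) cluster I: |A| = 6, |A ∩ B| = 6; needs A ⊆ B, i.e. every element of A is in B (|A ∖ B| = 0) — true.
(c) cluster IV: |A| = 5, |A ∩ B| = 3; needs |A ∩ B| ≥ |A ∖ B| — true.
(d) cluster V: |A| = 5, |A ∩ B| = 4; needs |A ∩ B| = 4 — true.

4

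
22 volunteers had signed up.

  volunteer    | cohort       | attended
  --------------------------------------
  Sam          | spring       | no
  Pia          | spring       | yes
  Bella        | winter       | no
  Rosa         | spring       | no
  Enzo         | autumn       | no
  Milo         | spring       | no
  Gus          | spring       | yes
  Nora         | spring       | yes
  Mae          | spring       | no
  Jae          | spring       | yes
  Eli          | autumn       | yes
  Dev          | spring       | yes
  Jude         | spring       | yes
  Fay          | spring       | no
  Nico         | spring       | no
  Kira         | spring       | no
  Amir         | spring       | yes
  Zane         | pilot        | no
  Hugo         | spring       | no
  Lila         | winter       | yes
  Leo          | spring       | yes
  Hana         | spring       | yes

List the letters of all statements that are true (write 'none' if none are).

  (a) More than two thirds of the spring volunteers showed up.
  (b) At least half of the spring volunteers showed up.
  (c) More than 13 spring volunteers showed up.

|A| = 17, |A ∩ B| = 9, |A ∖ B| = 8.
(a) |A ∩ B| / |A| > 2/3: fails.
(b) |A ∩ B| ≥ |A ∖ B|: holds.
(c) |A ∩ B| > 13: fails.

(b)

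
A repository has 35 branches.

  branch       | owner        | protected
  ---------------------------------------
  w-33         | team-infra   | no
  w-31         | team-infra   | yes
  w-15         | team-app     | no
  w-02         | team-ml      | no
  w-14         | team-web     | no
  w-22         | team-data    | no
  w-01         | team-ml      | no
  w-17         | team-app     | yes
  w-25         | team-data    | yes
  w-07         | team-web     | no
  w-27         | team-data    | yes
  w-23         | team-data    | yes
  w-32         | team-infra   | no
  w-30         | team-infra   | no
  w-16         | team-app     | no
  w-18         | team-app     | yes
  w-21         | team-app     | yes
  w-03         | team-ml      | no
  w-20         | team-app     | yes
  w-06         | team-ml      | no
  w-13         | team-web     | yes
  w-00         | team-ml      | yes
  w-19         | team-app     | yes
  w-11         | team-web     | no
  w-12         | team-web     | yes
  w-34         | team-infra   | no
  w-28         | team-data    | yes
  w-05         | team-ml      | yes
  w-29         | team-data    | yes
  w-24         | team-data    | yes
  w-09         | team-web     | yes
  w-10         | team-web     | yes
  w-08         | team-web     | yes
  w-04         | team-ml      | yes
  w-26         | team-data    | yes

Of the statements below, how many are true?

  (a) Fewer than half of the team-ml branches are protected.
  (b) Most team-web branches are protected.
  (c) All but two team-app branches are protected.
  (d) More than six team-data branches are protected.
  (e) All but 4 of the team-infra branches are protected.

(a) team-ml: |A| = 7, |A ∩ B| = 3; needs |A ∩ B| < |A ∖ B| — true.
(b) team-web: |A| = 8, |A ∩ B| = 5; needs |A ∩ B| > |A ∖ B| — true.
(c) team-app: |A| = 7, |A ∩ B| = 5; needs |A ∖ B| = 2 — true.
(d) team-data: |A| = 8, |A ∩ B| = 7; needs |A ∩ B| > 6 — true.
(e) team-infra: |A| = 5, |A ∩ B| = 1; needs |A ∖ B| = 4 — true.

5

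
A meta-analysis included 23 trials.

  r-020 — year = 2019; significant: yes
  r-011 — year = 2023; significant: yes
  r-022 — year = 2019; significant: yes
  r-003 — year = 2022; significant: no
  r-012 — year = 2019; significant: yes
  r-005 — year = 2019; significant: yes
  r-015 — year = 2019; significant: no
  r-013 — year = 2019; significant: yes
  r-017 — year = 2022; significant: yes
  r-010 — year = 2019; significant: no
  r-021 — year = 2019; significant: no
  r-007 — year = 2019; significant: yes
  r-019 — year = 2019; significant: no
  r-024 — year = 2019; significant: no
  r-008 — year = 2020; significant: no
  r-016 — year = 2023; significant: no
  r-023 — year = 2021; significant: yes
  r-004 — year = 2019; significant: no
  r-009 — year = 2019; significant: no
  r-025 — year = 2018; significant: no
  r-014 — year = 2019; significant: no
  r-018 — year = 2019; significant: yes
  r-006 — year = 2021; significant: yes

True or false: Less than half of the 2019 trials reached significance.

Truth condition: |A ∩ B| < |A ∖ B|.
|A| = 15, |A ∩ B| = 7, |A ∖ B| = 8.
7 < 8, so the statement is true.

True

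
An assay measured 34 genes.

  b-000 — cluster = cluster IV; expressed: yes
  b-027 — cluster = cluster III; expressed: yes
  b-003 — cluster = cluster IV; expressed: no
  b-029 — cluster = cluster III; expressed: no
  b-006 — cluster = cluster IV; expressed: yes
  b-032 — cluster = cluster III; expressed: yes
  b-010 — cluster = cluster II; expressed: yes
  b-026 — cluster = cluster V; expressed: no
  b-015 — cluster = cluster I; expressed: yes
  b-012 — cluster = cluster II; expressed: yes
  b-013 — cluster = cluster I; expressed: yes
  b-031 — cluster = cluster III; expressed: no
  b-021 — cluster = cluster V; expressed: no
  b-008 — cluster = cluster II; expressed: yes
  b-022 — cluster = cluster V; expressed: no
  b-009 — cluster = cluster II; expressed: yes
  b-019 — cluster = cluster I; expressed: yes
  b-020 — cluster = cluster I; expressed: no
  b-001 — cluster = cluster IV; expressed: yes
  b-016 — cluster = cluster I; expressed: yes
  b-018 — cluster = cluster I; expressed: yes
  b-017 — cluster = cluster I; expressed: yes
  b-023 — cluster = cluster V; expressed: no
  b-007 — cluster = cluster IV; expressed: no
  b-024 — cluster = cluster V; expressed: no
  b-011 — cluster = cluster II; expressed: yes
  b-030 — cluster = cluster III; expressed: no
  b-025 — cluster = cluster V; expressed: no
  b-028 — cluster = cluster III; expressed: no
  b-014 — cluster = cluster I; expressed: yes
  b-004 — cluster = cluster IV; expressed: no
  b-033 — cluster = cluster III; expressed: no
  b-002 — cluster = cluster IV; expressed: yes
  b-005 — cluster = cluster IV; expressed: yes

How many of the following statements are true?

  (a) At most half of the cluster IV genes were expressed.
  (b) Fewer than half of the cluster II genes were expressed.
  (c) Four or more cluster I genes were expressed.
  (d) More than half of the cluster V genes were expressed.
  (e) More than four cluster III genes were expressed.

(a) cluster IV: |A| = 8, |A ∩ B| = 5; needs |A ∩ B| ≤ |A ∖ B| — false.
(b) cluster II: |A| = 5, |A ∩ B| = 5; needs |A ∩ B| < |A ∖ B| — false.
(c) cluster I: |A| = 8, |A ∩ B| = 7; needs |A ∩ B| ≥ 4 — true.
(d) cluster V: |A| = 6, |A ∩ B| = 0; needs |A ∩ B| > |A ∖ B| — false.
(e) cluster III: |A| = 7, |A ∩ B| = 2; needs |A ∩ B| > 4 — false.

1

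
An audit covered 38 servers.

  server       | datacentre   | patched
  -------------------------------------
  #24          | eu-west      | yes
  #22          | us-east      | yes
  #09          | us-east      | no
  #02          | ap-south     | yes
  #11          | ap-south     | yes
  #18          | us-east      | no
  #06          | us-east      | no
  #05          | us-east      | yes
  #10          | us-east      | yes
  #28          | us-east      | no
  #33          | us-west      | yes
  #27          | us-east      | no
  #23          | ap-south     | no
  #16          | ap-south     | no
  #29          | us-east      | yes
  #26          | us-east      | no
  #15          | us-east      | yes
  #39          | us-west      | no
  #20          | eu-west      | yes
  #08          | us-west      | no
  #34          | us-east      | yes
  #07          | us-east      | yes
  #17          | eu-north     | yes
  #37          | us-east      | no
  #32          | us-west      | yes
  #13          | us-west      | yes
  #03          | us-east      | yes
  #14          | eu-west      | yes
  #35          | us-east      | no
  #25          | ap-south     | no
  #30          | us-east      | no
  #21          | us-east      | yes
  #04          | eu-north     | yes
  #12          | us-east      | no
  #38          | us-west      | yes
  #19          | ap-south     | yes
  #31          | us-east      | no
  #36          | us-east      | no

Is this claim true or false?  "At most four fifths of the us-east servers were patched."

True

'At most four fifths of the us-east servers were patched' holds iff |A ∩ B| / |A| ≤ 4/5.
|A| = 21, |A ∩ B| = 9, |A ∖ B| = 12.
|A ∩ B|/|A| = 9/21, so the statement is true.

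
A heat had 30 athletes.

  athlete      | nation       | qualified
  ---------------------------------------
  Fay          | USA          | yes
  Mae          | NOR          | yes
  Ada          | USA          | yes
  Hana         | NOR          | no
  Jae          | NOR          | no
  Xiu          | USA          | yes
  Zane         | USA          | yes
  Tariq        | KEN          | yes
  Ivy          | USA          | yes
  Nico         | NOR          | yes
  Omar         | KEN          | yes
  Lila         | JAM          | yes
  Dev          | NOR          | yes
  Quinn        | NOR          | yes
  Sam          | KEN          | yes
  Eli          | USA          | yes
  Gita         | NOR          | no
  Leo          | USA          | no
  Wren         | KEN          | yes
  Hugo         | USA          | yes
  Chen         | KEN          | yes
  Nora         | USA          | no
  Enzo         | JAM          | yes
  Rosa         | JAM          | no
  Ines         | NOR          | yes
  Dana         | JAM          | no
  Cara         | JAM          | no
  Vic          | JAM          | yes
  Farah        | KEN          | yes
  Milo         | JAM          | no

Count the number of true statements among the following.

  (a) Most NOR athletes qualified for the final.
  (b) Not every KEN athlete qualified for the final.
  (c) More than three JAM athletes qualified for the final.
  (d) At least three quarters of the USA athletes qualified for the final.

2

(a) NOR: |A| = 8, |A ∩ B| = 5; needs |A ∩ B| > |A ∖ B| — true.
(b) KEN: |A| = 6, |A ∩ B| = 6; needs A ⊄ B (|A ∖ B| ≥ 1) — false.
(c) JAM: |A| = 7, |A ∩ B| = 3; needs |A ∩ B| > 3 — false.
(d) USA: |A| = 9, |A ∩ B| = 7; needs |A ∩ B| / |A| ≥ 3/4 — true.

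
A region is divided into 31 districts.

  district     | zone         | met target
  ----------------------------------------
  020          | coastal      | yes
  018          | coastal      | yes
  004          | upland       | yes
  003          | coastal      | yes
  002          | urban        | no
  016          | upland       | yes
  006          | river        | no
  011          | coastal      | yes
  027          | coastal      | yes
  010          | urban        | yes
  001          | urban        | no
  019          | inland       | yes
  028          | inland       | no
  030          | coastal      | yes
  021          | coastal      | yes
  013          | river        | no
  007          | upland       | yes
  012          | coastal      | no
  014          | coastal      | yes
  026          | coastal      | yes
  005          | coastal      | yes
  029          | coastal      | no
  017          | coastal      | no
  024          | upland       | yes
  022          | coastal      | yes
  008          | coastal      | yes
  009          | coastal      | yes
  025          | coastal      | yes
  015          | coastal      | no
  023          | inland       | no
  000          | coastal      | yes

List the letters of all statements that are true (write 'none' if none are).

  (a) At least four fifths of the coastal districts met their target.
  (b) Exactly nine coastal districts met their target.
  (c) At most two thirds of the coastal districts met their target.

|A| = 19, |A ∩ B| = 15, |A ∖ B| = 4.
(a) |A ∩ B| / |A| ≥ 4/5: fails.
(b) |A ∩ B| = 9: fails.
(c) |A ∩ B| / |A| ≤ 2/3: fails.

none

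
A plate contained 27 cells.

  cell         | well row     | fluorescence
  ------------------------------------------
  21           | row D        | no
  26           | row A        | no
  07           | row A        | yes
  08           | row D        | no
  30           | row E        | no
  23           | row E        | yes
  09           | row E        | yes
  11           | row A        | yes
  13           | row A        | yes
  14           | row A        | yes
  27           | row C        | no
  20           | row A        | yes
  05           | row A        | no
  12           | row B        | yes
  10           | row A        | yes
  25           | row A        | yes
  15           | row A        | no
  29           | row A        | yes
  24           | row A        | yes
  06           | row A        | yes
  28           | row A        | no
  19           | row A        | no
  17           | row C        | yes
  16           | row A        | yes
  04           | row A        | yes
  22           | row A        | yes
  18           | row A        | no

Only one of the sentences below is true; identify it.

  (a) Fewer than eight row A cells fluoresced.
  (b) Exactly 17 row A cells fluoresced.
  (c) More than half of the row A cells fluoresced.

(c)

|A| = 19, |A ∩ B| = 13, |A ∖ B| = 6.
(a) requires |A ∩ B| < 8: false.
(b) requires |A ∩ B| = 17: false.
(c) requires |A ∩ B| > |A ∖ B|: true.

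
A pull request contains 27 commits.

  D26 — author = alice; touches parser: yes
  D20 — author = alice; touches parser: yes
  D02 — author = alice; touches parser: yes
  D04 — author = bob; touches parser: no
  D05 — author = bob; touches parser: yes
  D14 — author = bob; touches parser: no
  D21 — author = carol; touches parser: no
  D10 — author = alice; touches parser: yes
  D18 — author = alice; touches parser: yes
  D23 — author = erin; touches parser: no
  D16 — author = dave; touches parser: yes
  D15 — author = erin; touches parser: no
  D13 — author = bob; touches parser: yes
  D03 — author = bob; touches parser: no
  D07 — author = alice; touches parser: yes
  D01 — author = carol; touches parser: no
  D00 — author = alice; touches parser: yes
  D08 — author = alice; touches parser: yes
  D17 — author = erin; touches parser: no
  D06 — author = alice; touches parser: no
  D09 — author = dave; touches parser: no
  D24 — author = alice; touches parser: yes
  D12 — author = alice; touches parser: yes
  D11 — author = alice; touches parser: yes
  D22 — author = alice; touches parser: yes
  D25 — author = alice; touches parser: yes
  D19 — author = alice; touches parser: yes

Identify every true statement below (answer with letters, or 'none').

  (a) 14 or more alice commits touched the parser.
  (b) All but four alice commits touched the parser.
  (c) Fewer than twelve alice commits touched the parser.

|A| = 15, |A ∩ B| = 14, |A ∖ B| = 1.
(a) |A ∩ B| ≥ 14: holds.
(b) |A ∖ B| = 4: fails.
(c) |A ∩ B| < 12: fails.

(a)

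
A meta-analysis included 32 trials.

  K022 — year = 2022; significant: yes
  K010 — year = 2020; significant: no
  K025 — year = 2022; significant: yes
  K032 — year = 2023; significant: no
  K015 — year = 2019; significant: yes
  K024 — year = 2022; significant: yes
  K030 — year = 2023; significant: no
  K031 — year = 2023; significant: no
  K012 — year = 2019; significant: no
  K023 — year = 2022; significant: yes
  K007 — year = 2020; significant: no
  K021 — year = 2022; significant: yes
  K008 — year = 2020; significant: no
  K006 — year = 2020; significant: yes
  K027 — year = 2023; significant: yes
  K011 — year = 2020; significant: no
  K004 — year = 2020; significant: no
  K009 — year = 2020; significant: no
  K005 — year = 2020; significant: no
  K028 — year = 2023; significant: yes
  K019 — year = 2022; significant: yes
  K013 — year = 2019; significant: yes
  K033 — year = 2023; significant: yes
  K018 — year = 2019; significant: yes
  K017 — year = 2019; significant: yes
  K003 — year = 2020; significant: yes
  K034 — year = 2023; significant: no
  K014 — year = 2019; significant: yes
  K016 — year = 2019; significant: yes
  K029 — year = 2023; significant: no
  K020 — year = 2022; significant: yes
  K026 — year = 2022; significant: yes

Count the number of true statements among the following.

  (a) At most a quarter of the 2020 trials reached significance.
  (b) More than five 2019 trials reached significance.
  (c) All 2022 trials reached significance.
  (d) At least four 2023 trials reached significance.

3

(a) 2020: |A| = 9, |A ∩ B| = 2; needs |A ∩ B| / |A| ≤ 1/4 — true.
(b) 2019: |A| = 7, |A ∩ B| = 6; needs |A ∩ B| > 5 — true.
(c) 2022: |A| = 8, |A ∩ B| = 8; needs A ⊆ B, i.e. every element of A is in B (|A ∖ B| = 0) — true.
(d) 2023: |A| = 8, |A ∩ B| = 3; needs |A ∩ B| ≥ 4 — false.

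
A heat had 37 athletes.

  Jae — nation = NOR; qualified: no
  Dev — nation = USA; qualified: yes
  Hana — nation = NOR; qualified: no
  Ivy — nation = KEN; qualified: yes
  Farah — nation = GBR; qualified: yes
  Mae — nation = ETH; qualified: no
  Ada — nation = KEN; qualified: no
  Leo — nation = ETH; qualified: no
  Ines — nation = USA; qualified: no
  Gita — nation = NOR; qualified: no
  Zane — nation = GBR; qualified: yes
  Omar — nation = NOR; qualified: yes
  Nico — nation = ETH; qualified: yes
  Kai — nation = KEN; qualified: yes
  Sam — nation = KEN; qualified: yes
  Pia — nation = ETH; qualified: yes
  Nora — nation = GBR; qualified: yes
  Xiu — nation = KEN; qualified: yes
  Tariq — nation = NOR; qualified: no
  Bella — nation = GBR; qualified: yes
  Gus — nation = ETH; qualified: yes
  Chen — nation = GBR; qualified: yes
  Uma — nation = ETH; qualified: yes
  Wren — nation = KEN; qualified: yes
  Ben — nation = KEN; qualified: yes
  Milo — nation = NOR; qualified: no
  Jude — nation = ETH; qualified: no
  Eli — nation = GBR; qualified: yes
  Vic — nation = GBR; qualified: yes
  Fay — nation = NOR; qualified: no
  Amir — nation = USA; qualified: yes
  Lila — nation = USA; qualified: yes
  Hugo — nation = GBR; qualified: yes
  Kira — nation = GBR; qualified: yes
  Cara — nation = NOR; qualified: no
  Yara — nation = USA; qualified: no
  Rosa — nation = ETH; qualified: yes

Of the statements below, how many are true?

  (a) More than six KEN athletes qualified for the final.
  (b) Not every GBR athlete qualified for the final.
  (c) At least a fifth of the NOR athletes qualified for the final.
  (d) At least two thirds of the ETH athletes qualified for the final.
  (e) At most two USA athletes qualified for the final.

(a) KEN: |A| = 7, |A ∩ B| = 6; needs |A ∩ B| > 6 — false.
(b) GBR: |A| = 9, |A ∩ B| = 9; needs A ⊄ B (|A ∖ B| ≥ 1) — false.
(c) NOR: |A| = 8, |A ∩ B| = 1; needs |A ∩ B| / |A| ≥ 1/5 — false.
(d) ETH: |A| = 8, |A ∩ B| = 5; needs |A ∩ B| / |A| ≥ 2/3 — false.
(e) USA: |A| = 5, |A ∩ B| = 3; needs |A ∩ B| ≤ 2 — false.

0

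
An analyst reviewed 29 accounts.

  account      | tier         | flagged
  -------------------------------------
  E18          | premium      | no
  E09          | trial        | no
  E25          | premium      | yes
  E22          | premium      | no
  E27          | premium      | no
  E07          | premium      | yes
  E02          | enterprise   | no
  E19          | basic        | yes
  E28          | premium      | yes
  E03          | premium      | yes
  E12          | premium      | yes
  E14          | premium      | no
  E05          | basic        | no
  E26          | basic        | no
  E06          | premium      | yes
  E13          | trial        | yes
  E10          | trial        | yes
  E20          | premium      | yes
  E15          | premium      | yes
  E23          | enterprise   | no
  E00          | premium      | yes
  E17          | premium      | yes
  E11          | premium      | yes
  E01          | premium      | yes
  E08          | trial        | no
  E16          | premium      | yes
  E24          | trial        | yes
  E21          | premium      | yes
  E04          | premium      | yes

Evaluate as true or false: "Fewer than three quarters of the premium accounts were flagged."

False

Truth condition: |A ∩ B| / |A| < 3/4.
|A| = 19, |A ∩ B| = 15, |A ∖ B| = 4.
|A ∩ B|/|A| = 15/19, so the statement is false.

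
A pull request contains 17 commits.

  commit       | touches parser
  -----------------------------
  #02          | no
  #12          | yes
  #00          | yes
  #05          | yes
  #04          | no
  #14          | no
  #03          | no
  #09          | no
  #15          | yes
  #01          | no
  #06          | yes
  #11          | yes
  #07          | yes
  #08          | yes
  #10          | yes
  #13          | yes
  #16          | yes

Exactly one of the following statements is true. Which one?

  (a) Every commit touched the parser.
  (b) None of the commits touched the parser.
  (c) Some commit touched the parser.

|A| = 17, |A ∩ B| = 11, |A ∖ B| = 6.
(a) requires A ⊆ B, i.e. every element of A is in B (|A ∖ B| = 0): false.
(b) requires A ∩ B = ∅ (|A ∩ B| = 0): false.
(c) requires A ∩ B ≠ ∅ (|A ∩ B| ≥ 1): true.

(c)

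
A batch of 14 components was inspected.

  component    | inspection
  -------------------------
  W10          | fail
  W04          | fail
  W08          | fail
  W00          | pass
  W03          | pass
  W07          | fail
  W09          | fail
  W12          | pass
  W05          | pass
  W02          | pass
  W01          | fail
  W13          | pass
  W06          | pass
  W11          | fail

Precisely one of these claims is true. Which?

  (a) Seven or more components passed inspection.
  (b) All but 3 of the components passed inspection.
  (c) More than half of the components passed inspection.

|A| = 14, |A ∩ B| = 7, |A ∖ B| = 7.
(a) requires |A ∩ B| ≥ 7: true.
(b) requires |A ∖ B| = 3: false.
(c) requires |A ∩ B| > |A ∖ B|: false.

(a)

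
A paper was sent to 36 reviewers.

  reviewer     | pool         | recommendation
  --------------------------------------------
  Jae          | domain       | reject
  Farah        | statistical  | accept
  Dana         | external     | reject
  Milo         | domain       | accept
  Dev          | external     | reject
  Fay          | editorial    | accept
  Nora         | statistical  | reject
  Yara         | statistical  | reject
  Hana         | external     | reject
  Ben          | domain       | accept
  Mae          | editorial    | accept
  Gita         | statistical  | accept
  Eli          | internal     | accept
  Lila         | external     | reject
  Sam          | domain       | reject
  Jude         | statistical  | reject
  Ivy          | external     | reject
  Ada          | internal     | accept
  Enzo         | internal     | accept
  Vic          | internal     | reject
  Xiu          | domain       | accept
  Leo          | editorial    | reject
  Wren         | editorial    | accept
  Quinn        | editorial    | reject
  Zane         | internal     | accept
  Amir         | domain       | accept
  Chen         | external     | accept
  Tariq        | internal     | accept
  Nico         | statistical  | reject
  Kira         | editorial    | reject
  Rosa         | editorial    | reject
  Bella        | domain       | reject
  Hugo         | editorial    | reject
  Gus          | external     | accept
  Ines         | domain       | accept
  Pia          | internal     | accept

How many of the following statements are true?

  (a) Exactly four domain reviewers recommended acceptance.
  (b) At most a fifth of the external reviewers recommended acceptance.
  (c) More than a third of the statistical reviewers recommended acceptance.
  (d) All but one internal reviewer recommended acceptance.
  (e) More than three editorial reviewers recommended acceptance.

(a) domain: |A| = 8, |A ∩ B| = 5; needs |A ∩ B| = 4 — false.
(b) external: |A| = 7, |A ∩ B| = 2; needs |A ∩ B| / |A| ≤ 1/5 — false.
(c) statistical: |A| = 6, |A ∩ B| = 2; needs |A ∩ B| / |A| > 1/3 — false.
(d) internal: |A| = 7, |A ∩ B| = 6; needs |A ∖ B| = 1 — true.
(e) editorial: |A| = 8, |A ∩ B| = 3; needs |A ∩ B| > 3 — false.

1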